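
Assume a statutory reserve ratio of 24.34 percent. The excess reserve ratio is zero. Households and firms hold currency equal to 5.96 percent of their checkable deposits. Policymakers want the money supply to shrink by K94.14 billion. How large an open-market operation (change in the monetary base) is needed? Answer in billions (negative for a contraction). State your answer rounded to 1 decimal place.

-26.9 billion

The money multiplier is m = (1 + c) / (rr + c) = (1 + 0.0596) / (0.2434 + 0.0596) ≈ 3.4970.
ΔMB = ΔM / m = (−94.14) / 3.4970 ≈ -26.9202 billion.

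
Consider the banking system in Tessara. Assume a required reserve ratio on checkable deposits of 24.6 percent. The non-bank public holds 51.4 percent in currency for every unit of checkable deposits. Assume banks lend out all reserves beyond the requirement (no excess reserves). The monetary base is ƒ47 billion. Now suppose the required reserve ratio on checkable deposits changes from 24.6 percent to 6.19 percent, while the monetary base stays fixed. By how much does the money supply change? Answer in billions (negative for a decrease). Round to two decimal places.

Initially m₁ = (1 + 0.514) / (0.246 + 0.514) ≈ 1.99211, so M₁ = 1.99211 × 47 ≈ 93.6292 billion.
After the change m₂ = (1 + 0.514) / (0.0619 + 0.514) ≈ 2.62893, so M₂ = 2.62893 × 47 ≈ 123.5597 billion.
ΔM = M₂ − M₁ = 123.5597 − 93.6292 = 29.9305 billion.

ƒ29.93 billion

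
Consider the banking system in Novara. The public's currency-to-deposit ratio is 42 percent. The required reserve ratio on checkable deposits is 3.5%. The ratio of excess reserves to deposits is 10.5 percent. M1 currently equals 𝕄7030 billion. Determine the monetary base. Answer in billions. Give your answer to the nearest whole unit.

The money multiplier is m = (1 + c) / (rr + e + c) = (1 + 0.42) / (0.035 + 0.105 + 0.42) ≈ 2.53571.
MB = M / m = 7030 / 2.53571 ≈ 2772.3991 billion.

𝕄2772 billion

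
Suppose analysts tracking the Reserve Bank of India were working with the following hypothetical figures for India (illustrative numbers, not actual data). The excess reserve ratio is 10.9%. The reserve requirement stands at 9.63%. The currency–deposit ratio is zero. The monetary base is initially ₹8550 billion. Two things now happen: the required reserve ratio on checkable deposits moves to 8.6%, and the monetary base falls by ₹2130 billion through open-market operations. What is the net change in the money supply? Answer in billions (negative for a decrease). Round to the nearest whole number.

-8723 billion

Before: m₁ = 1 / (0.0963 + 0.109) ≈ 4.87092, MB₁ = 8550, so M₁ = 4.87092 × 8550 = 41646.366 billion.
After: m₂ = 1 / (0.086 + 0.109) ≈ 5.12821, MB₂ = 8550 − 2130 = 6420, so M₂ = 5.12821 × 6420 = 32923.1082 billion.
ΔM = M₂ − M₁ = 32923.1082 − 41646.366 = -8723.2578 billion.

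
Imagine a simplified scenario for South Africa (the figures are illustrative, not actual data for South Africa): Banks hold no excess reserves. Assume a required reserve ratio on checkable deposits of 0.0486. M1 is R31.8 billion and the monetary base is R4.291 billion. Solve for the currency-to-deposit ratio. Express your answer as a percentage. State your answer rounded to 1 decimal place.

Using m = M/MB = 31.8/4.291 ≈ 7.410860. From m = (1 + c)/(c + rr + e), rearranging gives 1 + c = m·(c + rr + e), so c·(1 − m) = m·(rr + e) − 1.
Hence c = [m·(rr + e) − 1]/(1 − m) = [7.410860 × (0.0486 + 0) − 1] / (1 − 7.410860) ≈ 0.099804.

10.0%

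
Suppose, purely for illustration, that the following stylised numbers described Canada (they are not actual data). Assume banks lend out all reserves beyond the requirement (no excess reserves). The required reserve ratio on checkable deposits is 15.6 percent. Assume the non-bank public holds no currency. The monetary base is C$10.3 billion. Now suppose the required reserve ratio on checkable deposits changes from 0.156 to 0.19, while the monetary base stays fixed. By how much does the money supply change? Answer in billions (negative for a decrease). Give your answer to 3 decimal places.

-11.815 billion

Initially m₁ = 1 / (0.156) ≈ 6.410256, so M₁ = 6.410256 × 10.3 ≈ 66.0256 billion.
After the change m₂ = 1 / (0.19) ≈ 5.263158, so M₂ = 5.263158 × 10.3 ≈ 54.2105 billion.
ΔM = M₂ − M₁ = 54.2105 − 66.0256 = -11.8151 billion.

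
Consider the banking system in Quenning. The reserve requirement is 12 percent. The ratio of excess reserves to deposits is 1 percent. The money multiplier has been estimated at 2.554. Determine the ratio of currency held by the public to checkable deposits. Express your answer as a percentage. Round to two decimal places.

42.98%

Using m = 2.554. From m = (1 + c)/(c + rr + e), rearranging gives 1 + c = m·(c + rr + e), so c·(1 − m) = m·(rr + e) − 1.
Hence c = [m·(rr + e) − 1]/(1 − m) = [2.554 × (0.12 + 0.01) − 1] / (1 − 2.554) ≈ 0.429846.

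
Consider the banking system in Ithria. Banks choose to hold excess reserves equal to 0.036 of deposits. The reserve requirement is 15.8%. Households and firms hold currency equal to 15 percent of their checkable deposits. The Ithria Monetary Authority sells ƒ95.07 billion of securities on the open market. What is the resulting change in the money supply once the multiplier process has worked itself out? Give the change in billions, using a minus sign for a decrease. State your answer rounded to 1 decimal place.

-317.8 billion

The money multiplier is m = (1 + c) / (rr + e + c) = (1 + 0.15) / (0.158 + 0.036 + 0.15) ≈ 3.3430.
The sale removes 95.07 billion of base, so ΔM = m × ΔMB = 3.3430 × (−95.07) ≈ -317.819 billion.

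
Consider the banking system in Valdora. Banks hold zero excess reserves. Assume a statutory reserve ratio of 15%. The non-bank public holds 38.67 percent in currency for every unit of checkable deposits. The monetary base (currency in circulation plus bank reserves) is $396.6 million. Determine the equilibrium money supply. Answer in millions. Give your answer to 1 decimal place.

The money multiplier is m = (1 + c) / (rr + c) = (1 + 0.3867) / (0.15 + 0.3867) ≈ 2.58375.
So M = m × MB = 2.58375 × 396.6 ≈ 1024.7153 million.

$1024.7 million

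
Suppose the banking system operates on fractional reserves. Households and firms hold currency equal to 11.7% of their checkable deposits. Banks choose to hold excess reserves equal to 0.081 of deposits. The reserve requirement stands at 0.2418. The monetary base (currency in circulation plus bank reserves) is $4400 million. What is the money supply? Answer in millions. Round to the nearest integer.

$11175 million

The money multiplier is m = (1 + c) / (rr + e + c) = (1 + 0.117) / (0.2418 + 0.081 + 0.117) ≈ 2.53979.
So M = m × MB = 2.53979 × 4400 = 11175.076 million.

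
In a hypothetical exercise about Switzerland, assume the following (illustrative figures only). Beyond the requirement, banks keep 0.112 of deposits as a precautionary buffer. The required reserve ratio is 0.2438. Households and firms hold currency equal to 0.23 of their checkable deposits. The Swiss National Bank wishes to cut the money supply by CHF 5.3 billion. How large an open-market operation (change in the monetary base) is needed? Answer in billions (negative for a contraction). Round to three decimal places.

The money multiplier is m = (1 + c) / (rr + e + c) = (1 + 0.23) / (0.2438 + 0.112 + 0.23) ≈ 2.09969.
ΔMB = ΔM / m = (−5.3) / 2.09969 ≈ -2.5242 billion.

-2.524 billion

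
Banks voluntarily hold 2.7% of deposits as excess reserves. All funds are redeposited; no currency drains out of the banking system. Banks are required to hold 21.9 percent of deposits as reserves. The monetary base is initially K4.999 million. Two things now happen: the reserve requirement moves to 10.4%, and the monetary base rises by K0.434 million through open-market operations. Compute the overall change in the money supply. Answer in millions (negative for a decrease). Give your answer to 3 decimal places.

K21.152 million

Before: m₁ = 1 / (0.219 + 0.027) ≈ 4.06504, MB₁ = 4.999, so M₁ = 4.06504 × 4.999 ≈ 20.3211 million.
After: m₂ = 1 / (0.104 + 0.027) ≈ 7.63359, MB₂ = 4.999 + 0.434 = 5.433, so M₂ = 7.63359 × 5.433 ≈ 41.4733 million.
ΔM = M₂ − M₁ = 41.4733 − 20.3211 = 21.1522 million.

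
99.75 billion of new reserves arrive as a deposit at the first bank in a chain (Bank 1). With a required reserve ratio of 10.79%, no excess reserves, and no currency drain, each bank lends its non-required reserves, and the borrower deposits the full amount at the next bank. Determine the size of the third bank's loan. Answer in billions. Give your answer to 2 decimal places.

70.82 billion

Each bank lends a fraction (1 − rr) = 0.8921 of the deposit it receives, so Bank 3 receives 99.75·0.8921^2 and lends 99.75·0.8921^3 ≈ 70.8196 billion.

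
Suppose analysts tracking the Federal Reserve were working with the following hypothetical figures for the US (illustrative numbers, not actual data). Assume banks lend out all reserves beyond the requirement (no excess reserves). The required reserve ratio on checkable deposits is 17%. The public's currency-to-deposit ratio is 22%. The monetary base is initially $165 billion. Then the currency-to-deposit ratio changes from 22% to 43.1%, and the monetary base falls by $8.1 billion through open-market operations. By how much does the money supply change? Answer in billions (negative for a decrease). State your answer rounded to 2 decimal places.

-142.57 billion

Before: m₁ = (1 + 0.22) / (0.17 + 0.22) ≈ 3.128205, MB₁ = 165, so M₁ = 3.128205 × 165 ≈ 516.1538 billion.
After: m₂ = (1 + 0.431) / (0.17 + 0.431) ≈ 2.381032, MB₂ = 165 − 8.1 = 156.9, so M₂ = 2.381032 × 156.9 ≈ 373.5839 billion.
ΔM = M₂ − M₁ = 373.5839 − 516.1538 = -142.5699 billion.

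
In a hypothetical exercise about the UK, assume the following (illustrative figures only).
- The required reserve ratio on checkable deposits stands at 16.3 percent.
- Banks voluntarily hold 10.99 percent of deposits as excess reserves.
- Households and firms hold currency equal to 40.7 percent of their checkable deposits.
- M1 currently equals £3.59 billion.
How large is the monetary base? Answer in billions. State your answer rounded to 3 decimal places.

The money multiplier is m = (1 + c) / (rr + e + c) = (1 + 0.407) / (0.163 + 0.1099 + 0.407) ≈ 2.06942.
MB = M / m = 3.59 / 2.06942 ≈ 1.7348 billion.

£1.735 billion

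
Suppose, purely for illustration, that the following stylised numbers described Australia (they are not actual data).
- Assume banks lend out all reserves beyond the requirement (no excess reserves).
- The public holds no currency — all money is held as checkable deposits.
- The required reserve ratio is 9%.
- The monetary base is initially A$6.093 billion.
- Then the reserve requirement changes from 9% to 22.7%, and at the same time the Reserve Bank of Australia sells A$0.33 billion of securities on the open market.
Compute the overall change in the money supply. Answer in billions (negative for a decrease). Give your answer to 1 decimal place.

Before: m₁ = 1 / (0.09) ≈ 11.1111, MB₁ = 6.093, so M₁ = 11.1111 × 6.093 ≈ 67.6999 billion.
After: m₂ = 1 / (0.227) ≈ 4.4053, MB₂ = 6.093 − 0.33 = 5.763, so M₂ = 4.4053 × 5.763 ≈ 25.3877 billion.
ΔM = M₂ − M₁ = 25.3877 − 67.6999 = -42.3122 billion.

-42.3 billion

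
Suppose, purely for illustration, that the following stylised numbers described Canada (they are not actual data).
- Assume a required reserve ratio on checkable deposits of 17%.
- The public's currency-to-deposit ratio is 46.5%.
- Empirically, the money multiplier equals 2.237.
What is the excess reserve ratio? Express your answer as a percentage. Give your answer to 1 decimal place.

2.0%

Using m = 2.237. Since m = (1 + c)/(c + rr + e), the denominator satisfies c + rr + e = (1 + c)/m = (1 + 0.465) / 2.237 ≈ 0.654895.
With c = 0.465 and rr = 0.17, the excess reserve ratio is 0.654895 − 0.465 − 0.17 = 0.019895.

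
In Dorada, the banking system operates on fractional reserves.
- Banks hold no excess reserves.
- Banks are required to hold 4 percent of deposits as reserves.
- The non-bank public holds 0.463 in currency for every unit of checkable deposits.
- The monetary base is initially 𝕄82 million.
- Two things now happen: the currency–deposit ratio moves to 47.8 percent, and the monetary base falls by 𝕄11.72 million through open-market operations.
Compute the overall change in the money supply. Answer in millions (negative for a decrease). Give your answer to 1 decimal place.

-38.0 million

Before: m₁ = (1 + 0.463) / (0.04 + 0.463) ≈ 2.9085, MB₁ = 82, so M₁ = 2.9085 × 82 = 238.497 million.
After: m₂ = (1 + 0.478) / (0.04 + 0.478) ≈ 2.8533, MB₂ = 82 − 11.72 = 70.28, so M₂ = 2.8533 × 70.28 ≈ 200.5299 million.
ΔM = M₂ − M₁ = 200.5299 − 238.497 = -37.9671 million.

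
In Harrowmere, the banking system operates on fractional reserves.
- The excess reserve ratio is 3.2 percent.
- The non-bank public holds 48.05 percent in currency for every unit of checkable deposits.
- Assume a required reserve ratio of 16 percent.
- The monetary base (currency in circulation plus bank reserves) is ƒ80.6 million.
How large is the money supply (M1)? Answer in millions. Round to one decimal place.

ƒ177.4 million

The money multiplier is m = (1 + c) / (rr + e + c) = (1 + 0.4805) / (0.16 + 0.032 + 0.4805) ≈ 2.2015.
So M = m × MB = 2.2015 × 80.6 = 177.4409 million.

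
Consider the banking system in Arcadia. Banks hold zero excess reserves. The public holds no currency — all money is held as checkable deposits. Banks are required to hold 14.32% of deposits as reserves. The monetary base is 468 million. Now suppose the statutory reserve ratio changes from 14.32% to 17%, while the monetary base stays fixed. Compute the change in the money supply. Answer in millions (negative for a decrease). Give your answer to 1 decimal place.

Initially m₁ = 1 / (0.1432) ≈ 6.98324, so M₁ = 6.98324 × 468 ≈ 3268.1563 million.
After the change m₂ = 1 / (0.17) ≈ 5.88235, so M₂ = 5.88235 × 468 = 2752.9398 million.
ΔM = M₂ − M₁ = 2752.9398 − 3268.1563 = -515.2165 million.

-515.2 million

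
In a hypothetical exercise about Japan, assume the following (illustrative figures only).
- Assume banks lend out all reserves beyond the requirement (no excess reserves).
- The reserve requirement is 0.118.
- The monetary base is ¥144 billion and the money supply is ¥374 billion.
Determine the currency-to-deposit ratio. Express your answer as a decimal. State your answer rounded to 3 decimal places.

0.434

Using m = M/MB = 374/144 ≈ 2.597222. From m = (1 + c)/(c + rr + e), rearranging gives 1 + c = m·(c + rr + e), so c·(1 − m) = m·(rr + e) − 1.
Hence c = [m·(rr + e) − 1]/(1 − m) = [2.597222 × (0.118 + 0) − 1] / (1 − 2.597222) ≈ 0.434209.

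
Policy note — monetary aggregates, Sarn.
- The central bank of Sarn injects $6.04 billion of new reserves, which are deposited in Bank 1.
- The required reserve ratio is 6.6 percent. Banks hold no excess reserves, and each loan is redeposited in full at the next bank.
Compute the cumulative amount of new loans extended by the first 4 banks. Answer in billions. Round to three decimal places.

Bank i lends (1 − rr)^i of the original deposit: Bank 1 lends 6.04·0.9340 ≈ 5.6414, Bank 2 lends 6.04·0.9340² ≈ 5.2690, and so on.
Summing a geometric series: total = 6.04·[0.9340·(1 − 0.9340^4) / (1 − 0.9340)] ≈ 20.4281 billion.

$20.428 billion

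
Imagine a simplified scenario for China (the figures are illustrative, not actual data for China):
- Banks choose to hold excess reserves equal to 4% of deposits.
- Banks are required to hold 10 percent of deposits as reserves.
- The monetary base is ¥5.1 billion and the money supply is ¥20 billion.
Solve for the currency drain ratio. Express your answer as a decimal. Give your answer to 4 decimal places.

Using m = M/MB = 20/5.1 ≈ 3.921569. From m = (1 + c)/(c + rr + e), rearranging gives 1 + c = m·(c + rr + e), so c·(1 − m) = m·(rr + e) − 1.
Hence c = [m·(rr + e) − 1]/(1 − m) = [3.921569 × (0.1 + 0.04) − 1] / (1 − 3.921569) ≈ 0.154362.

0.1544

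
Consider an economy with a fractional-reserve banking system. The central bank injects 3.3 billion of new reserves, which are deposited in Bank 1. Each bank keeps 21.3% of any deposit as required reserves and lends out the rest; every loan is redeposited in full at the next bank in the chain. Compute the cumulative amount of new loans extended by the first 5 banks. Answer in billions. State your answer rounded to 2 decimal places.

Bank i lends (1 − rr)^i of the original deposit: Bank 1 lends 3.3·0.7870 = 2.5971, Bank 2 lends 3.3·0.7870² ≈ 2.0439, and so on.
Summing a geometric series: total = 3.3·[0.7870·(1 − 0.7870^5) / (1 − 0.7870)] ≈ 8.5118 billion.

8.51 billion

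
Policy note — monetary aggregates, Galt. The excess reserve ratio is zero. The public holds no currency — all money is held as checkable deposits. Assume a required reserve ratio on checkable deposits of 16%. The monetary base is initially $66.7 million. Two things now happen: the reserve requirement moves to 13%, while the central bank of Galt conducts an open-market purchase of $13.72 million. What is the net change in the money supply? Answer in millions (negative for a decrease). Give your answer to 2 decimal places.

$201.74 million

Before: m₁ = 1 / (0.16) = 6.25, MB₁ = 66.7, so M₁ = 6.25 × 66.7 = 416.875 million.
After: m₂ = 1 / (0.13) ≈ 7.69231, MB₂ = 66.7 + 13.72 = 80.42, so M₂ = 7.69231 × 80.42 ≈ 618.6156 million.
ΔM = M₂ − M₁ = 618.6156 − 416.875 = 201.7406 million.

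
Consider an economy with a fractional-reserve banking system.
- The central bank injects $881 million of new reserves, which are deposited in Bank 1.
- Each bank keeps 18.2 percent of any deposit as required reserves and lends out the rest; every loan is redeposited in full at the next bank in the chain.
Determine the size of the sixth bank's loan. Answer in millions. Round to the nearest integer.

Each bank lends a fraction (1 − rr) = 0.8180 of the deposit it receives, so Bank 6 receives 881·0.8180^5 and lends 881·0.8180^6 ≈ 263.9342 million.

$264 million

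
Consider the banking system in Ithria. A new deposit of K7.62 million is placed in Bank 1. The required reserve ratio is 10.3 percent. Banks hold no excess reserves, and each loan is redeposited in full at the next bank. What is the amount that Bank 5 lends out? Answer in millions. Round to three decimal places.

K4.425 million

Each bank lends a fraction (1 − rr) = 0.8970 of the deposit it receives, so Bank 5 receives 7.62·0.8970^4 and lends 7.62·0.8970^5 ≈ 4.4250 million.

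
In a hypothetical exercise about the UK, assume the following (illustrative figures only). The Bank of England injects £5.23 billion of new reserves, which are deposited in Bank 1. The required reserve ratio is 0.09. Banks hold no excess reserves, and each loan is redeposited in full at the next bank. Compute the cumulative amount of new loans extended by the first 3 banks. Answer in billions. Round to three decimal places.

Bank i lends (1 − rr)^i of the original deposit: Bank 1 lends 5.23·0.9100 = 4.7593, Bank 2 lends 5.23·0.9100² ≈ 4.3310, and so on.
Summing a geometric series: total = 5.23·[0.9100·(1 − 0.9100^3) / (1 − 0.9100)] ≈ 13.0314 billion.

£13.031 billion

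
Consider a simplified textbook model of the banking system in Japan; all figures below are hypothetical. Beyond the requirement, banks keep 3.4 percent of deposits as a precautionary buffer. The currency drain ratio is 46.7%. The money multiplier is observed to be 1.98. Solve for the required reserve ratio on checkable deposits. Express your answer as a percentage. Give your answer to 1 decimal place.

24.0%

Using m = 1.98. Since m = (1 + c)/(c + rr + e), the denominator satisfies c + rr + e = (1 + c)/m = (1 + 0.467) / 1.98 ≈ 0.740909.
With c = 0.467 and e = 0.034, the required reserve ratio on checkable deposits is 0.740909 − 0.467 − 0.034 = 0.239909.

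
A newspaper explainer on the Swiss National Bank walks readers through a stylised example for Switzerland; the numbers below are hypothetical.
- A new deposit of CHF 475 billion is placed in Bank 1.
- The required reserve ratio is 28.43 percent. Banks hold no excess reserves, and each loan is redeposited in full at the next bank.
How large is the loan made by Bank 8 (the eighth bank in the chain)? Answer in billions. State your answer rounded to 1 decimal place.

Each bank lends a fraction (1 − rr) = 0.7157 of the deposit it receives, so Bank 8 receives 475·0.7157^7 and lends 475·0.7157^8 ≈ 32.6995 billion.

CHF 32.7 billion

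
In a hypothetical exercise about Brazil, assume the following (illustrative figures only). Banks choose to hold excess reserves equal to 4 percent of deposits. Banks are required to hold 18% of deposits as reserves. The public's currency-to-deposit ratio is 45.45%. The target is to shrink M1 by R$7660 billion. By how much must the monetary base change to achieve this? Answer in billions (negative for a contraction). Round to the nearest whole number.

-3552 billion

The money multiplier is m = (1 + c) / (rr + e + c) = (1 + 0.4545) / (0.18 + 0.04 + 0.4545) ≈ 2.15641.
ΔMB = ΔM / m = (−7660) / 2.15641 ≈ -3552.2002 billion.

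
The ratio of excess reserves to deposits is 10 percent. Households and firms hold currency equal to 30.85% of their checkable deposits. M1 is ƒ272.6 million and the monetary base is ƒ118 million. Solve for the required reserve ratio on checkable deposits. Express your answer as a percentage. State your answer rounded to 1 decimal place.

Using m = M/MB = 272.6/118 ≈ 2.310169. Since m = (1 + c)/(c + rr + e), the denominator satisfies c + rr + e = (1 + c)/m = (1 + 0.3085) / 2.310169 ≈ 0.566409.
With c = 0.3085 and e = 0.1, the required reserve ratio on checkable deposits is 0.566409 − 0.3085 − 0.1 = 0.157909.

15.8%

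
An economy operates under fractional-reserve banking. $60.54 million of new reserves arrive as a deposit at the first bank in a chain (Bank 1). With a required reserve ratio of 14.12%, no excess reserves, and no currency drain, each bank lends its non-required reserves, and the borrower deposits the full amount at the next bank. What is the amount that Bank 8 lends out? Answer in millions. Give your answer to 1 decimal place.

Each bank lends a fraction (1 − rr) = 0.8588 of the deposit it receives, so Bank 8 receives 60.54·0.8588^7 and lends 60.54·0.8588^8 ≈ 17.9134 million.

$17.9 million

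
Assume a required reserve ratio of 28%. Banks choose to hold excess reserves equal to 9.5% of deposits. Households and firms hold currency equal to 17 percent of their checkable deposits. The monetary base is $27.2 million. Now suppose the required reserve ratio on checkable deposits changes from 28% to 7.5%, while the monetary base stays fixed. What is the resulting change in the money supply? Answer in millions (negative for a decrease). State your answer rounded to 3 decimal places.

$35.207 million

Initially m₁ = (1 + 0.17) / (0.28 + 0.095 + 0.17) ≈ 2.146789, so M₁ = 2.146789 × 27.2 ≈ 58.3927 million.
After the change m₂ = (1 + 0.17) / (0.075 + 0.095 + 0.17) ≈ 3.441176, so M₂ = 3.441176 × 27.2 ≈ 93.6 million.
ΔM = M₂ − M₁ = 93.6 − 58.3927 = 35.2073 million.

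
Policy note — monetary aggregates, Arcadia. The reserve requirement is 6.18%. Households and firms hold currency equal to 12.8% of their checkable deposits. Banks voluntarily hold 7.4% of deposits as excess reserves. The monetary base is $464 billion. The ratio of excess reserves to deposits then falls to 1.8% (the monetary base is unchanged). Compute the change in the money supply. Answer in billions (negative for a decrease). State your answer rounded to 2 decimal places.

Initially m₁ = (1 + 0.128) / (0.0618 + 0.074 + 0.128) ≈ 4.275967, so M₁ = 4.275967 × 464 ≈ 1984.0487 billion.
After the change m₂ = (1 + 0.128) / (0.0618 + 0.018 + 0.128) ≈ 5.428296, so M₂ = 5.428296 × 464 ≈ 2518.7293 billion.
ΔM = M₂ − M₁ = 2518.7293 − 1984.0487 = 534.6806 billion.

$534.68 billion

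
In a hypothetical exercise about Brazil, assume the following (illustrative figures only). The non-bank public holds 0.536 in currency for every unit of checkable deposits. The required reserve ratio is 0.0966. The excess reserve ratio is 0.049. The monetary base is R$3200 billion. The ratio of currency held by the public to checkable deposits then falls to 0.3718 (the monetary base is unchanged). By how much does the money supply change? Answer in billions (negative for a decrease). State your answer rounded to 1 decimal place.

R$1273.0 billion

Initially m₁ = (1 + 0.536) / (0.0966 + 0.049 + 0.536) ≈ 2.253521, so M₁ = 2.253521 × 3200 = 7211.2672 billion.
After the change m₂ = (1 + 0.3718) / (0.0966 + 0.049 + 0.3718) ≈ 2.651334, so M₂ = 2.651334 × 3200 = 8484.2688 billion.
ΔM = M₂ − M₁ = 8484.2688 − 7211.2672 = 1273.0016 billion.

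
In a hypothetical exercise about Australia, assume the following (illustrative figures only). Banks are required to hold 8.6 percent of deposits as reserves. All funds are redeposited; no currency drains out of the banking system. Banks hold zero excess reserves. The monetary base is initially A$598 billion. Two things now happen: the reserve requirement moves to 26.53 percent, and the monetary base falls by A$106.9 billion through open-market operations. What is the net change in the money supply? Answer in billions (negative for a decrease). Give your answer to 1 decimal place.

Before: m₁ = 1 / (0.086) ≈ 11.62791, MB₁ = 598, so M₁ = 11.62791 × 598 ≈ 6953.4902 billion.
After: m₂ = 1 / (0.2653) ≈ 3.76932, MB₂ = 598 − 106.9 = 491.1, so M₂ = 3.76932 × 491.1 ≈ 1851.1131 billion.
ΔM = M₂ − M₁ = 1851.1131 − 6953.4902 = -5102.3771 billion.

-5102.4 billion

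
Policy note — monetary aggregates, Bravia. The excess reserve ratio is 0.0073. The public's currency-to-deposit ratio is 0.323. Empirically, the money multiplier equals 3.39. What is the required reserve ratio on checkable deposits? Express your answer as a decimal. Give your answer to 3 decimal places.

0.060

Using m = 3.39. Since m = (1 + c)/(c + rr + e), the denominator satisfies c + rr + e = (1 + c)/m = (1 + 0.323) / 3.39 ≈ 0.390265.
With c = 0.323 and e = 0.0073, the required reserve ratio on checkable deposits is 0.390265 − 0.323 − 0.0073 = 0.059965.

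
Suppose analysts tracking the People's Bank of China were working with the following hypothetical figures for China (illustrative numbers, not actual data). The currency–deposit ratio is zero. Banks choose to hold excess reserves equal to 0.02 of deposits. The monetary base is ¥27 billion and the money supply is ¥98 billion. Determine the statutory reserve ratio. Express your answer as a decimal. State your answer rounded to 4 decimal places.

Using m = M/MB = 98/27 ≈ 3.629630. Since m = (1 + c)/(c + rr + e), the denominator satisfies c + rr + e = (1 + c)/m = (1 + 0) / 3.629630 ≈ 0.275510.
With c = 0 and e = 0.02, the statutory reserve ratio is 0.275510 − 0 − 0.02 = 0.25551.

0.2555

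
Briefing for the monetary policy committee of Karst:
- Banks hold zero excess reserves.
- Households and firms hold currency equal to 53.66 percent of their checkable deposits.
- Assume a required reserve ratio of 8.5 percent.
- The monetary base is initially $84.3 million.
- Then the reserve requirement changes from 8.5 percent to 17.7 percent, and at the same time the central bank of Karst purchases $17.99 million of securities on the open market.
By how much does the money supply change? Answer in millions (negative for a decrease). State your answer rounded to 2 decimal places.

$11.87 million

Before: m₁ = (1 + 0.5366) / (0.085 + 0.5366) ≈ 2.472008, MB₁ = 84.3, so M₁ = 2.472008 × 84.3 ≈ 208.3903 million.
After: m₂ = (1 + 0.5366) / (0.177 + 0.5366) ≈ 2.153307, MB₂ = 84.3 + 17.99 = 102.29, so M₂ = 2.153307 × 102.29 ≈ 220.2618 million.
ΔM = M₂ − M₁ = 220.2618 − 208.3903 = 11.8715 million.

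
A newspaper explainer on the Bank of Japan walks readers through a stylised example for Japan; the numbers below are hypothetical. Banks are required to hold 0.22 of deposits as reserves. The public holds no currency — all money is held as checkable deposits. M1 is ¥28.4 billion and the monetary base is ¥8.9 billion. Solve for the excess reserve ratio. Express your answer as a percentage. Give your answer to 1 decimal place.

Using m = M/MB = 28.4/8.9 ≈ 3.191011. Since m = (1 + c)/(c + rr + e), the denominator satisfies c + rr + e = (1 + c)/m = (1 + 0) / 3.191011 ≈ 0.313380.
With c = 0 and rr = 0.22, the excess reserve ratio is 0.313380 − 0 − 0.22 = 0.09338.

9.3%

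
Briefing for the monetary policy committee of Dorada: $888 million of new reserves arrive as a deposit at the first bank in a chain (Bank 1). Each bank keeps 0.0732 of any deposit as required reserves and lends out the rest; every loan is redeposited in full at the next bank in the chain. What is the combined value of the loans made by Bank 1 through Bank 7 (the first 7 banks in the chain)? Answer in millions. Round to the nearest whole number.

$4639 million

Bank i lends (1 − rr)^i of the original deposit: Bank 1 lends 888·0.9268 = 822.9984, Bank 2 lends 888·0.9268² ≈ 762.7549, and so on.
Summing a geometric series: total = 888·[0.9268·(1 − 0.9268^7) / (1 − 0.9268)] ≈ 4639.4057 million.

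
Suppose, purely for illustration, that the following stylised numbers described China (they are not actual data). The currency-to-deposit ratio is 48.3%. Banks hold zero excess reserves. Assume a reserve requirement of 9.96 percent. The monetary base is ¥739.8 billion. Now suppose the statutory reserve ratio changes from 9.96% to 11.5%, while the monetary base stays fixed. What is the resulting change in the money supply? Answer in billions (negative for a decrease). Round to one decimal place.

-48.5 billion

Initially m₁ = (1 + 0.483) / (0.0996 + 0.483) ≈ 2.54549, so M₁ = 2.54549 × 739.8 ≈ 1883.1535 billion.
After the change m₂ = (1 + 0.483) / (0.115 + 0.483) ≈ 2.47993, so M₂ = 2.47993 × 739.8 ≈ 1834.6522 billion.
ΔM = M₂ − M₁ = 1834.6522 − 1883.1535 = -48.5013 billion.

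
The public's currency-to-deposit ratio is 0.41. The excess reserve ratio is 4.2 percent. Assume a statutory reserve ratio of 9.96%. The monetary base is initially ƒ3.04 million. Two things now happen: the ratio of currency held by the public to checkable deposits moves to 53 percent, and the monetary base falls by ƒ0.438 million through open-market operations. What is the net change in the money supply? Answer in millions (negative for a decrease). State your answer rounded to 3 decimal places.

Before: m₁ = (1 + 0.41) / (0.0996 + 0.042 + 0.41) ≈ 2.55620, MB₁ = 3.04, so M₁ = 2.55620 × 3.04 ≈ 7.7708 million.
After: m₂ = (1 + 0.53) / (0.0996 + 0.042 + 0.53) ≈ 2.27814, MB₂ = 3.04 − 0.438 = 2.602, so M₂ = 2.27814 × 2.602 ≈ 5.9277 million.
ΔM = M₂ − M₁ = 5.9277 − 7.7708 = -1.8431 million.

-1.843 million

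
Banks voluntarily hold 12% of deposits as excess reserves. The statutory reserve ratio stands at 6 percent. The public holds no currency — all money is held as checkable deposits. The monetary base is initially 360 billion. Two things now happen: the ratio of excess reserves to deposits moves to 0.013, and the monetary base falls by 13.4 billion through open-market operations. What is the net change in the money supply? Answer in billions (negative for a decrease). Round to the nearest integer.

Before: m₁ = 1 / (0.06 + 0.12) ≈ 5.5556, MB₁ = 360, so M₁ = 5.5556 × 360 = 2000.016 billion.
After: m₂ = 1 / (0.06 + 0.013) ≈ 13.6986, MB₂ = 360 − 13.4 = 346.6, so M₂ = 13.6986 × 346.6 ≈ 4747.9348 billion.
ΔM = M₂ − M₁ = 4747.9348 − 2000.016 = 2747.9188 billion.

2748 billion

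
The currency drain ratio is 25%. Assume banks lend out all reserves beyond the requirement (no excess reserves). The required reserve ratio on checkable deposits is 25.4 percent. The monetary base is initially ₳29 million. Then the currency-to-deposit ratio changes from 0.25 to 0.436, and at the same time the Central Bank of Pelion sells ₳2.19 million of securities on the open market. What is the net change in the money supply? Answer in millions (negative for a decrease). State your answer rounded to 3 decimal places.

-16.129 million

Before: m₁ = (1 + 0.25) / (0.254 + 0.25) ≈ 2.480159, MB₁ = 29, so M₁ = 2.480159 × 29 ≈ 71.9246 million.
After: m₂ = (1 + 0.436) / (0.254 + 0.436) ≈ 2.081159, MB₂ = 29 − 2.19 = 26.81, so M₂ = 2.081159 × 26.81 ≈ 55.7959 million.
ΔM = M₂ − M₁ = 55.7959 − 71.9246 = -16.1287 million.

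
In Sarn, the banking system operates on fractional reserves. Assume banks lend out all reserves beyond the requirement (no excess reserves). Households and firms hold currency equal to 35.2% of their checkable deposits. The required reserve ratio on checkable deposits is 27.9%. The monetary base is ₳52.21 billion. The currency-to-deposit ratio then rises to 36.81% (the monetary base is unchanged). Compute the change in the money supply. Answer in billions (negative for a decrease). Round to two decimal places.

Initially m₁ = (1 + 0.352) / (0.279 + 0.352) ≈ 2.14263, so M₁ = 2.14263 × 52.21 ≈ 111.8667 billion.
After the change m₂ = (1 + 0.3681) / (0.279 + 0.3681) ≈ 2.11420, so M₂ = 2.11420 × 52.21 ≈ 110.3824 billion.
ΔM = M₂ − M₁ = 110.3824 − 111.8667 = -1.4843 billion.

-1.48 billion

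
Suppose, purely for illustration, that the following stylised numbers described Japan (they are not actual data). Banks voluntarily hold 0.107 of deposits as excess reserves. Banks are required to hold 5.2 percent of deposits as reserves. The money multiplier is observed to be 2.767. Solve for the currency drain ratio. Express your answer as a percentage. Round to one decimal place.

Using m = 2.767. From m = (1 + c)/(c + rr + e), rearranging gives 1 + c = m·(c + rr + e), so c·(1 − m) = m·(rr + e) − 1.
Hence c = [m·(rr + e) − 1]/(1 − m) = [2.767 × (0.052 + 0.107) − 1] / (1 − 2.767) ≈ 0.316948.

31.7%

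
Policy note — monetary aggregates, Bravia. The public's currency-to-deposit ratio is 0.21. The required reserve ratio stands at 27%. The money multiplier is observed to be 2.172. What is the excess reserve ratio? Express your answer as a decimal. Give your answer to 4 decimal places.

Using m = 2.172. Since m = (1 + c)/(c + rr + e), the denominator satisfies c + rr + e = (1 + c)/m = (1 + 0.21) / 2.172 ≈ 0.557090.
With c = 0.21 and rr = 0.27, the excess reserve ratio is 0.557090 − 0.21 − 0.27 = 0.07709.

0.0771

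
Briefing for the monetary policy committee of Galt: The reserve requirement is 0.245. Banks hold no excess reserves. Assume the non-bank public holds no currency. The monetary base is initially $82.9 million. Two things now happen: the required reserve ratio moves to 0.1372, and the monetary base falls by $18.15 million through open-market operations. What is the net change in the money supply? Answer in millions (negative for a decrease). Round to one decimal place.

Before: m₁ = 1 / (0.245) ≈ 4.0816, MB₁ = 82.9, so M₁ = 4.0816 × 82.9 ≈ 338.3646 million.
After: m₂ = 1 / (0.1372) ≈ 7.2886, MB₂ = 82.9 − 18.15 = 64.75, so M₂ = 7.2886 × 64.75 ≈ 471.9368 million.
ΔM = M₂ − M₁ = 471.9368 − 338.3646 = 133.5722 million.

$133.6 million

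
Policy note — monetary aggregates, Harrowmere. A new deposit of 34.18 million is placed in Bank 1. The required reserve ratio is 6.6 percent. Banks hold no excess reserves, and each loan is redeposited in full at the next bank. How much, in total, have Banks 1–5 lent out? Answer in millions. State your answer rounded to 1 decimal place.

Bank i lends (1 − rr)^i of the original deposit: Bank 1 lends 34.18·0.9340 ≈ 31.9241, Bank 2 lends 34.18·0.9340² ≈ 29.8171, and so on.
Summing a geometric series: total = 34.18·[0.9340·(1 − 0.9340^5) / (1 − 0.9340)] ≈ 139.8960 million.

139.9 million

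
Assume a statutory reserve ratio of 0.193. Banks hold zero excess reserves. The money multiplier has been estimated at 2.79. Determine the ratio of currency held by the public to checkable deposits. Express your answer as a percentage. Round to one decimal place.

25.8%

Using m = 2.79. From m = (1 + c)/(c + rr + e), rearranging gives 1 + c = m·(c + rr + e), so c·(1 − m) = m·(rr + e) − 1.
Hence c = [m·(rr + e) − 1]/(1 − m) = [2.79 × (0.193 + 0) − 1] / (1 − 2.79) ≈ 0.257838.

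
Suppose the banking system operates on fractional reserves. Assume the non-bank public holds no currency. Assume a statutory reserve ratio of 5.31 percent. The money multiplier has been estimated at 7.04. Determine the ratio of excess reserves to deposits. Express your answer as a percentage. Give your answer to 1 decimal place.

8.9%

Using m = 7.04. Since m = (1 + c)/(c + rr + e), the denominator satisfies c + rr + e = (1 + c)/m = (1 + 0) / 7.04 ≈ 0.142045.
With c = 0 and rr = 0.0531, the ratio of excess reserves to deposits is 0.142045 − 0 − 0.0531 = 0.088945.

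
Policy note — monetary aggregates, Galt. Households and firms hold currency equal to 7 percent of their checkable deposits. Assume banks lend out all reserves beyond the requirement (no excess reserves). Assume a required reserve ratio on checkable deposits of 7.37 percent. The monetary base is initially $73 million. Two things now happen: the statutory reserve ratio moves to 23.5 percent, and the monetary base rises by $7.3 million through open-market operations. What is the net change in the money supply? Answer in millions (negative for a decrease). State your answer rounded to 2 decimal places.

Before: m₁ = (1 + 0.07) / (0.0737 + 0.07) ≈ 7.44607, MB₁ = 73, so M₁ = 7.44607 × 73 ≈ 543.5631 million.
After: m₂ = (1 + 0.07) / (0.235 + 0.07) ≈ 3.50820, MB₂ = 73 + 7.3 = 80.3, so M₂ = 3.50820 × 80.3 ≈ 281.7085 million.
ΔM = M₂ − M₁ = 281.7085 − 543.5631 = -261.8546 million.

-261.85 million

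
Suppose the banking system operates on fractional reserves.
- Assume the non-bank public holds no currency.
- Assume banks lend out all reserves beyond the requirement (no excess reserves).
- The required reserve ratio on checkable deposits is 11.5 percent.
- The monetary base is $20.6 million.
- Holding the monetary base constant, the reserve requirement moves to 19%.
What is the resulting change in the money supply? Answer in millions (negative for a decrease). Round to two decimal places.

Initially m₁ = 1 / (0.115) ≈ 8.69565, so M₁ = 8.69565 × 20.6 ≈ 179.1304 million.
After the change m₂ = 1 / (0.19) ≈ 5.26316, so M₂ = 5.26316 × 20.6 ≈ 108.4211 million.
ΔM = M₂ − M₁ = 108.4211 − 179.1304 = -70.7093 million.

-70.71 million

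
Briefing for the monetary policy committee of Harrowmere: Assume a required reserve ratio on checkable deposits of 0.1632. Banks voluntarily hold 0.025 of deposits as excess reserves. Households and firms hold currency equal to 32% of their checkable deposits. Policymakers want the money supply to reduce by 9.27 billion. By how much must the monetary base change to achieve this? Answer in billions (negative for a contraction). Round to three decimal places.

The money multiplier is m = (1 + c) / (rr + e + c) = (1 + 0.32) / (0.1632 + 0.025 + 0.32) ≈ 2.59740.
ΔMB = ΔM / m = (−9.27) / 2.59740 ≈ -3.569 billion.

-3.569 billion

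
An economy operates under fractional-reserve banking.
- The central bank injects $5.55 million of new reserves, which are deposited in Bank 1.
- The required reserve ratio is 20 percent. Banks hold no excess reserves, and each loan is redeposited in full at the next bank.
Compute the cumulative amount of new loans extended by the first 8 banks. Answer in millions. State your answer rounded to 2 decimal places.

Bank i lends (1 − rr)^i of the original deposit: Bank 1 lends 5.55·0.8000 = 4.4400, Bank 2 lends 5.55·0.8000² = 3.5520, and so on.
Summing a geometric series: total = 5.55·[0.8000·(1 − 0.8000^8) / (1 − 0.8000)] ≈ 18.4755 million.

$18.48 million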